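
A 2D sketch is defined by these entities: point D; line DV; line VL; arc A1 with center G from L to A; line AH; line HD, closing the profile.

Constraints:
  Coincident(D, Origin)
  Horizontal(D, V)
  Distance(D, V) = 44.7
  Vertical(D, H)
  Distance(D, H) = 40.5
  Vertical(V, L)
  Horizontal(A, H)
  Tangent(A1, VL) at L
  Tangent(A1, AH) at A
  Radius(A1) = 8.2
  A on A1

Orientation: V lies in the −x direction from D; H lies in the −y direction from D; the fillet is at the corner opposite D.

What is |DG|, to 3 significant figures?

48.7

D is at the origin; DV is horizontal with |DV| = 44.7 and V on the −x side, so V = (-44.7, 0.00). D and H share the same x with |DH| = 40.5 and H on the −y side, so H = (0.00, -40.5). The virtual corner opposite D is at (-44.7, -40.5). Tangency of A1 to VL means the radius GL is perpendicular to VL and the tangent condition forces GA to be normal to AH, with radius 8.2, so the center G sits 8.2 in from both sides at G = (-36.5, -32.3). Then |DG| = |G − D| = 48.7.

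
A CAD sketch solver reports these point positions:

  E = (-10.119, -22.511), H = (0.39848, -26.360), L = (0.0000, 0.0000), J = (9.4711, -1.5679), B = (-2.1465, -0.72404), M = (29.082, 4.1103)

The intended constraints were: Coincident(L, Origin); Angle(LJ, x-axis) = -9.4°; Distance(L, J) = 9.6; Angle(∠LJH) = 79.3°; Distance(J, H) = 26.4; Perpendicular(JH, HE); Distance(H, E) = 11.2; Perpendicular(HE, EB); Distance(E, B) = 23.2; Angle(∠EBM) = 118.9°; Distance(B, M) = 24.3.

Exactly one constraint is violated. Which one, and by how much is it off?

Distance(B, M) = 24.3 — off by 7.30.

L = (0.00, 0.00) ✓; LJ at -9.400° ✓; |LJ| = 9.600 ✓; ∠LJH = 79.30° ✓; |JH| = 26.40 ✓; ∠(JH, HE) = 90.00° ✓; |HE| = 11.20 ✓; ∠(HE, EB) = 90.00° ✓; |EB| = 23.20 ✓; ∠EBM = 118.9° ✓; |BM| = 31.60 ✗.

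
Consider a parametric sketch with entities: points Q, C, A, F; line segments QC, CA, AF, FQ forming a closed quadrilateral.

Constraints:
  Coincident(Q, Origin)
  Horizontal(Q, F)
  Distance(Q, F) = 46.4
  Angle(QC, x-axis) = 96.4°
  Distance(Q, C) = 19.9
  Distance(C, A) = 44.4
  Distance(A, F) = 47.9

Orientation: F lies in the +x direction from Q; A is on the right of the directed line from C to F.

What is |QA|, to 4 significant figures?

24.55

Checks: QC at 96.40° ✓; |CA| = 44.40 ✓; |AF| = 47.90 ✓.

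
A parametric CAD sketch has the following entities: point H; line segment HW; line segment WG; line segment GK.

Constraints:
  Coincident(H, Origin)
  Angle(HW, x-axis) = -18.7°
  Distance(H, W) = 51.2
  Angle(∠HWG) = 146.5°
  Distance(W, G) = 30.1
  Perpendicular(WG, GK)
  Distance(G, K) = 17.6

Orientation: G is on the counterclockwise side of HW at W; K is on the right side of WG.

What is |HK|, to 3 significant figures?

86.0

∠HWG = 146.5°, so WG runs at -18.7° + (180° − 146.5°) = 14.8° from the x-axis; with |WG| = 30.1, G = W + 30.1·(cos 14.8°, sin 14.8°) = (77.6, -8.73). The perpendicularity gives GK at right angles to WG; with |GK| = 17.6 on the right of WG, K = G + 17.6·(0.255, -0.967) = (82.1, -25.7). Then |HK| = |K − H| = 86.0.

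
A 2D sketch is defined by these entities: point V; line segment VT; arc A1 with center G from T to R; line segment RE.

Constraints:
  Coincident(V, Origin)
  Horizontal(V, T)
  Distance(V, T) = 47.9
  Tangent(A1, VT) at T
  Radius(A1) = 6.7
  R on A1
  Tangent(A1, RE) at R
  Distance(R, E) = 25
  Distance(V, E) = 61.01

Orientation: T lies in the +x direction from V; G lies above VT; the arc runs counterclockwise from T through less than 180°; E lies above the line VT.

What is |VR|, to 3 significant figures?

55.1

V is at the origin; V and T share the same y with |VT| = 47.9 and T on the +x side, so T = (47.9, 0.00). The tangent condition forces GT to be normal to VT, so G = T + (0, 6.7) = (47.9, 6.70). Since GR ⟂ RE (tangency), |GE| = √(6.7² + 25.0²) = 25.9 regardless of where R sits on A1. So E lies on both circle(V, 61.01) and circle(G, 25.9); the above-VT intersection is E = (51.8, 32.3). R is the foot of the tangent from E: R = (54.6, 7.45).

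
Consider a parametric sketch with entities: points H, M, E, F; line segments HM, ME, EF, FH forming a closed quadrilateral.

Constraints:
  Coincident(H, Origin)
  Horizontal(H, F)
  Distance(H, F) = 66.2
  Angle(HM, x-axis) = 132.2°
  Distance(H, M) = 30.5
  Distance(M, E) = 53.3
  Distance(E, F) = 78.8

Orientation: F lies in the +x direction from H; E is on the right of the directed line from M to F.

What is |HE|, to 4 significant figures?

29.84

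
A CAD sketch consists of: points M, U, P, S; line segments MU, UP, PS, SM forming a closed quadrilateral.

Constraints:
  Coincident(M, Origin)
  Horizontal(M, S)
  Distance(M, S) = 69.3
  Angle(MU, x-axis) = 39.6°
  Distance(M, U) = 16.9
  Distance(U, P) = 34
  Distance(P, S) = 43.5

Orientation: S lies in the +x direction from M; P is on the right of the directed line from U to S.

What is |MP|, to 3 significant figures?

35.4

Checks: |UP| = 34.00 ✓; |PS| = 43.50 ✓.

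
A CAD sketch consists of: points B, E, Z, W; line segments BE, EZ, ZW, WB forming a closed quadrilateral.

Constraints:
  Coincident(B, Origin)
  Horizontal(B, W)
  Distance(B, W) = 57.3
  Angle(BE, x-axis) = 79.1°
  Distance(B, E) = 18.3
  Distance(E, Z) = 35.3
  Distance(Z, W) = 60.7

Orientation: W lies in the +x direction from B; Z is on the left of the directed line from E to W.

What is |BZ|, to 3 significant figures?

53.0

Checks: |EZ| = 35.30 ✓; |ZW| = 60.70 ✓.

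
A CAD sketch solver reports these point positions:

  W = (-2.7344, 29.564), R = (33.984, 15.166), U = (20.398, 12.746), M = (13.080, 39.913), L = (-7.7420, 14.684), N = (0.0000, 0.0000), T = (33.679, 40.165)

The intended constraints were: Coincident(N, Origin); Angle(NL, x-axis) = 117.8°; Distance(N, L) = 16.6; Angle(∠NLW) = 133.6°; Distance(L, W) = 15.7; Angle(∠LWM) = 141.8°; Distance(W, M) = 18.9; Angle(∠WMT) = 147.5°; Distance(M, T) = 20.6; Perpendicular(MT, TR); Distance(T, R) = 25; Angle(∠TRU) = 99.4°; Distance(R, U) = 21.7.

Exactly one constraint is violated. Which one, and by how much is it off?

Distance(R, U) = 21.7 — off by 7.90.

N = (0.00, 0.00) ✓; NL at 117.8° ✓; |NL| = 16.60 ✓; ∠NLW = 133.6° ✓; |LW| = 15.70 ✓; ∠LWM = 141.8° ✓; |WM| = 18.90 ✓; ∠WMT = 147.5° ✓; |MT| = 20.60 ✓; ∠(MT, TR) = 90.00° ✓; |TR| = 25.00 ✓; ∠TRU = 99.40° ✓; |RU| = 13.80 ✗.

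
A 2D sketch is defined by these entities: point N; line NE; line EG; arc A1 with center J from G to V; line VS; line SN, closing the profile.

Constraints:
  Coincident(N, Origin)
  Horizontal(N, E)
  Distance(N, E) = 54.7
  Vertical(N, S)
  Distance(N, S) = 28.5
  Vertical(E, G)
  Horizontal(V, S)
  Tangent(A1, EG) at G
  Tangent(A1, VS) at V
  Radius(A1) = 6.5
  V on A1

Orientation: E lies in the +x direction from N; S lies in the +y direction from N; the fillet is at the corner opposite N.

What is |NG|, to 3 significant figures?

59.0

N is at the origin; N and E share the same y with |NE| = 54.7 and E on the +x side, so E = (54.7, 0.00). NS is vertical with |NS| = 28.5 and S on the +y side, so S = (0.00, 28.5). The virtual corner opposite N is at (54.7, 28.5). The tangent condition forces JG to be normal to EG and tangency of A1 to VS means the radius JV is perpendicular to VS, with radius 6.5, so the center J sits 6.5 in from both sides at J = (48.2, 22.0). That places the tangent points at G = (54.7, 22.0) on EG and V = (48.2, 28.5) on VS. Then |NG| = |G − N| = 59.0.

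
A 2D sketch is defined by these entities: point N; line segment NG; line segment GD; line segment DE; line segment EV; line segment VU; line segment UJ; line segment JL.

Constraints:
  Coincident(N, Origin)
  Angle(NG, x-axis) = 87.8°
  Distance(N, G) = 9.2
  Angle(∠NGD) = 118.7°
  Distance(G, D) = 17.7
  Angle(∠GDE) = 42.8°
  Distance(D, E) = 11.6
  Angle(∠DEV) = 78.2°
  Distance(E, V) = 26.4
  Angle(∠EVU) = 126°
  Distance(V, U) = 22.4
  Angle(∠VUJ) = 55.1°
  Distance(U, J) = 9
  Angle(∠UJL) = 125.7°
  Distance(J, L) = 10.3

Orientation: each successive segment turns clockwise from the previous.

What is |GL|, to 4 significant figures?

18.94

N is at the origin; NG runs at 87.8° with length 9.2, so G = (0.3532, 9.193). ∠NGD = 118.7° gives GD at 26.50° from the x-axis; with |GD| = 17.7, D = (16.19, 17.09). ∠GDE = 42.8° gives DE at -110.7° from the x-axis; with |DE| = 11.6, E = (12.09, 6.240). ∠DEV = 78.2° gives EV at 147.5° from the x-axis; with |EV| = 26.4, V = (-10.17, 20.42). ∠EVU = 126.0° gives VU at 93.50° from the x-axis; with |VU| = 22.4, U = (-11.54, 42.78). ∠VUJ = 55.1° gives UJ at -31.40° from the x-axis; with |UJ| = 9.0, J = (-3.858, 38.09). ∠UJL = 125.7° gives JL at -85.70° from the x-axis; with |JL| = 10.3, L = (-3.086, 27.82). Then |GL| = |L − G| = 18.94.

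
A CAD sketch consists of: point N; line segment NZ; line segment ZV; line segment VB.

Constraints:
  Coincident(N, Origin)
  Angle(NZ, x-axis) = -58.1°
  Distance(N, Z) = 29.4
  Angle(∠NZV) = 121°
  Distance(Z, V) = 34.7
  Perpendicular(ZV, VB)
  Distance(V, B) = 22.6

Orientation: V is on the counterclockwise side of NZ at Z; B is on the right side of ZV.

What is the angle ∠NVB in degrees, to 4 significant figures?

116.8°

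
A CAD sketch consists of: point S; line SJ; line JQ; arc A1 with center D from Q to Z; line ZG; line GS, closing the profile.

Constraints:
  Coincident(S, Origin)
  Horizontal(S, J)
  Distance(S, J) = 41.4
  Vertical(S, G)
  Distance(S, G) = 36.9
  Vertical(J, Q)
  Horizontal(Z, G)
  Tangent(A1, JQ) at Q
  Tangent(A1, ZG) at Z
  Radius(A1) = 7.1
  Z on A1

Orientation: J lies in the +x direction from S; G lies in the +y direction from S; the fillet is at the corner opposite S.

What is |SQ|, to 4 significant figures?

51.01

The virtual corner opposite S is at (41.40, 36.90). Tangency of A1 to JQ means the radius DQ is perpendicular to JQ and tangency of A1 to ZG means the radius DZ is perpendicular to ZG, with radius 7.1, so the center D sits 7.1 in from both sides at D = (34.30, 29.80). That places the tangent points at Q = (41.40, 29.80) on JQ and Z = (34.30, 36.90) on ZG. Then |SQ| = |Q − S| = 51.01.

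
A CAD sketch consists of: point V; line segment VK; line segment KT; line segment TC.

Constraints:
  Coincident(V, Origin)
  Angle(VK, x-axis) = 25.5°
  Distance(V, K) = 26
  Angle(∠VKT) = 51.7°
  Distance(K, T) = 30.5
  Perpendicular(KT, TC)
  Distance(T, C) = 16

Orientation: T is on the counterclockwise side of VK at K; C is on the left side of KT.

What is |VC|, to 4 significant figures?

15.04

V is at the origin; VK runs at 25.5° with length 26.0, so K = 26.0·(cos 25.5°, sin 25.5°) = (23.47, 11.19). ∠VKT = 51.7°, so KT runs at 25.5° + (180° − 51.7°) = 153.8° from the x-axis; with |KT| = 30.5, T = K + 30.5·(cos 153.8°, sin 153.8°) = (-3.899, 24.66). KT is perpendicular to TC; with |TC| = 16.0 on the left of KT, C = T + 16.0·(-0.4415, -0.8973) = (-10.96, 10.30). Then |VC| = |C − V| = 15.04.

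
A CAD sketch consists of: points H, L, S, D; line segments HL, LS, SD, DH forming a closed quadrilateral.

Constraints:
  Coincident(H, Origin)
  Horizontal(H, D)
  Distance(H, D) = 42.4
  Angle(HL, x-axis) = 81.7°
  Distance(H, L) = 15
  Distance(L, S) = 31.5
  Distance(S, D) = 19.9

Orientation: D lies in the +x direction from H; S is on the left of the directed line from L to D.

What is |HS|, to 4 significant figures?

37.96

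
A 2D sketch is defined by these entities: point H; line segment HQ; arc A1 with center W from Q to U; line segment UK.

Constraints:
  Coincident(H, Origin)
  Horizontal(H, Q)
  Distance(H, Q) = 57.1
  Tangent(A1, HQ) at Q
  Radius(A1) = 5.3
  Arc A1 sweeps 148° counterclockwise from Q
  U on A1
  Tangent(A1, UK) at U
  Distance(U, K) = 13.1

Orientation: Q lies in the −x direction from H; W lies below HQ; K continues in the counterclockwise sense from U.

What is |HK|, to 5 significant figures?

51.589

H is at the origin; HQ is horizontal with |HQ| = 57.1 and Q on the −x side, so Q = (-57.100, 0.0000). Tangency of A1 to HQ means the radius WQ is perpendicular to HQ, so W = Q + (0, -5.3) = (-57.100, -5.3000). On A1, Q sits at bearing 90° from W; a 148° counterclockwise sweep puts U at bearing 238°, so U = W + 5.3·(cos 238°, sin 238°) = (-59.909, -9.7947). The tangent condition forces WU to be normal to UK, so UK runs along (−sin 238°, cos 238°); with |UK| = 13.1, K = (-48.799, -16.737). Then |HK| = |K − H| = 51.589.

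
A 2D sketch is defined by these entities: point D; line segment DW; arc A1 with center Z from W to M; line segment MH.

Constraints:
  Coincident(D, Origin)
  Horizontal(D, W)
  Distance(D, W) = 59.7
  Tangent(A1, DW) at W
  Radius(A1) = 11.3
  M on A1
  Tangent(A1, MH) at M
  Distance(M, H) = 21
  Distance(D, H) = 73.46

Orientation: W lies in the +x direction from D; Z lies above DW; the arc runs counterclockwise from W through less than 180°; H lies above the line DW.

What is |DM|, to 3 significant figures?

72.0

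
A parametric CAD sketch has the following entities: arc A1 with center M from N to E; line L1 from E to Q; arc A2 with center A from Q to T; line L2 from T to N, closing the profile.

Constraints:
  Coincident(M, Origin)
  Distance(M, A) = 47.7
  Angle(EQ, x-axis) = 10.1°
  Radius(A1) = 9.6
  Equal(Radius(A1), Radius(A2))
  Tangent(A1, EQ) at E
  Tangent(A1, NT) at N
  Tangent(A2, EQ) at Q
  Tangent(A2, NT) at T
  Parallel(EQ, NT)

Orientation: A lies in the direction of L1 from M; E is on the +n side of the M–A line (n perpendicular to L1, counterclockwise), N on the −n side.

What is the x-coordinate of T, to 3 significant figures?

48.6

The slot axis is L1's direction at 10.1°, so u = (cos 10.1°, sin 10.1°) = (0.985, 0.175) and n = (−sin 10.1°, cos 10.1°) = (-0.175, 0.985). M is at the origin and A lies 47.7 along u from M, so A = 47.7·u = (47.0, 8.36). Tangency of A1 to both parallel lines with radius 9.6 puts E and N at M ± 9.6·n: E = (-1.68, 9.45), N = (1.68, -9.45). Equal radii place Q and T the same way about A: Q = A + 9.6·n = (45.3, 17.8), T = A − 9.6·n = (48.6, -1.09). So T.x = 48.6.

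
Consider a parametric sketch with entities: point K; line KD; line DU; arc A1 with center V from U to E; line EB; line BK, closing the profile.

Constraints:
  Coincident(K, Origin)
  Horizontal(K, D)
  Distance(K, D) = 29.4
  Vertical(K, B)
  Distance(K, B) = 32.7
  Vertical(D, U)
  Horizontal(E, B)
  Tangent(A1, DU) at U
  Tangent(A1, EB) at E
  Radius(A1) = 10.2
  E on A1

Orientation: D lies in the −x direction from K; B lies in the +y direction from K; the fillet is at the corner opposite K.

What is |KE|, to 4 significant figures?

37.92

K is at the origin; K and D share the same y with |KD| = 29.4 and D on the −x side, so D = (-29.40, 0.000). K and B share the same x with |KB| = 32.7 and B on the +y side, so B = (0.000, 32.70). The virtual corner opposite K is at (-29.40, 32.70). A1 meets DU tangentially, so VU is at right angles to DU and A1 meets EB tangentially, so VE is at right angles to EB, with radius 10.2, so the center V sits 10.2 in from both sides at V = (-19.20, 22.50). That places the tangent points at U = (-29.40, 22.50) on DU and E = (-19.20, 32.70) on EB. Then |KE| = |E − K| = 37.92.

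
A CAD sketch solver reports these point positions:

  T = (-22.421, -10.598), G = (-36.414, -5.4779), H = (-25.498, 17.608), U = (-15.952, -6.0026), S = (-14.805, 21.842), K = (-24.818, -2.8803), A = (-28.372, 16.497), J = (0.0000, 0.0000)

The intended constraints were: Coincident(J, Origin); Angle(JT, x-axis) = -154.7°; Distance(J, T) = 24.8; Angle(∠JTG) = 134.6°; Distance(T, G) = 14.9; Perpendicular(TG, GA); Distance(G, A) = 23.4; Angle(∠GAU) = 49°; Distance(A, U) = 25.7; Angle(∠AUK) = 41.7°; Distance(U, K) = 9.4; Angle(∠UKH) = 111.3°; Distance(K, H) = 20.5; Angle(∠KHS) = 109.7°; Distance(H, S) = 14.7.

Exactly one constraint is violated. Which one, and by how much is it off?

Distance(H, S) = 14.7 — off by 3.20.

J = (0.00, 0.00) ✓; JT at -154.7° ✓; |JT| = 24.80 ✓; ∠JTG = 134.6° ✓; |TG| = 14.90 ✓; ∠(TG, GA) = 90.00° ✓; |GA| = 23.40 ✓; ∠GAU = 49.00° ✓; |AU| = 25.70 ✓; ∠AUK = 41.70° ✓; |UK| = 9.400 ✓; ∠UKH = 111.3° ✓; |KH| = 20.50 ✓; ∠KHS = 109.7° ✓; |HS| = 11.50 ✗.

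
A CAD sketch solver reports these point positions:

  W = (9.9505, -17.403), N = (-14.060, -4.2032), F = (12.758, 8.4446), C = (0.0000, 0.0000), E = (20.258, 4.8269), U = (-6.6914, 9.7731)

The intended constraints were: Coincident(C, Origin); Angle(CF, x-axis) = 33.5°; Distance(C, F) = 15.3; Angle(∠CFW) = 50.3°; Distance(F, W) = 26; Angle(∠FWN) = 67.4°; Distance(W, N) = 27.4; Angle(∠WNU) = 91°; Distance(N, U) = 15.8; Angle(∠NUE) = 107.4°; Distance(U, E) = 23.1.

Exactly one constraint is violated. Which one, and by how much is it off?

Distance(U, E) = 23.1 — off by 4.30.

C = (0.00, 0.00) ✓; CF at 33.50° ✓; |CF| = 15.30 ✓; ∠CFW = 50.30° ✓; |FW| = 26.00 ✓; ∠FWN = 67.40° ✓; |WN| = 27.40 ✓; ∠WNU = 91.00° ✓; |NU| = 15.80 ✓; ∠NUE = 107.4° ✓; |UE| = 27.40 ✗.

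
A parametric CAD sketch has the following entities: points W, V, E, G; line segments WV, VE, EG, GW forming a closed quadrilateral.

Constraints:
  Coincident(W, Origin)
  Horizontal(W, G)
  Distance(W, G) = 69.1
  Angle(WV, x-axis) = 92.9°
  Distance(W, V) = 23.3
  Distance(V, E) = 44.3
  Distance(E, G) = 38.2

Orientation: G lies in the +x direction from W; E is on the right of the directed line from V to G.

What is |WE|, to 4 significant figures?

32.18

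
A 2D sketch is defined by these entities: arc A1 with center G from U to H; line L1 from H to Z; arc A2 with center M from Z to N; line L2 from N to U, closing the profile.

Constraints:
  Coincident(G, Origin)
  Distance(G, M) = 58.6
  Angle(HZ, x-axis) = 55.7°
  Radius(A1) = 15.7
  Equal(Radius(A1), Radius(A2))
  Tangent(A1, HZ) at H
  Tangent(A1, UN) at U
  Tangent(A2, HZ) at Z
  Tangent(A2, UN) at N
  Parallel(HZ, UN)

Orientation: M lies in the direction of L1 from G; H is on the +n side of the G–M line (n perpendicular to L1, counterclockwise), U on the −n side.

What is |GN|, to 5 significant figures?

60.667

The slot axis is L1's direction at 55.7°, so u = (cos 55.7°, sin 55.7°) = (0.56353, 0.82610) and n = (−sin 55.7°, cos 55.7°) = (-0.82610, 0.56353). G is at the origin and M lies 58.6 along u from G, so M = 58.6·u = (33.023, 48.409). Tangency of A1 to both parallel lines with radius 15.7 puts H and U at G ± 15.7·n: H = (-12.970, 8.8474), U = (12.970, -8.8474). Equal radii place Z and N the same way about M: Z = M + 15.7·n = (20.053, 57.257), N = M − 15.7·n = (45.992, 39.562). Then |GN| = |N − G| = 60.667.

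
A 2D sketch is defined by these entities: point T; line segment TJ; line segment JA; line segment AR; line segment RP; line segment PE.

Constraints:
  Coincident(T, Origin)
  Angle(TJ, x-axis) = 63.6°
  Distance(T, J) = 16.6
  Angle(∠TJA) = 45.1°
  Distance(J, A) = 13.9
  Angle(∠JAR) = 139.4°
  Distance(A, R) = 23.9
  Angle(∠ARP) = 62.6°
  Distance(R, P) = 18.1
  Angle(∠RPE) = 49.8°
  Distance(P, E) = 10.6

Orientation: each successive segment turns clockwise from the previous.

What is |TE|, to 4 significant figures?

6.876

∠ARP = 62.6° gives RP at 130.7° from the x-axis; with |RP| = 18.1, P = (-8.880, -6.750). ∠RPE = 49.8° gives PE at 0.5000° from the x-axis; with |PE| = 10.6, E = (1.720, -6.658). Then |TE| = |E − T| = 6.876.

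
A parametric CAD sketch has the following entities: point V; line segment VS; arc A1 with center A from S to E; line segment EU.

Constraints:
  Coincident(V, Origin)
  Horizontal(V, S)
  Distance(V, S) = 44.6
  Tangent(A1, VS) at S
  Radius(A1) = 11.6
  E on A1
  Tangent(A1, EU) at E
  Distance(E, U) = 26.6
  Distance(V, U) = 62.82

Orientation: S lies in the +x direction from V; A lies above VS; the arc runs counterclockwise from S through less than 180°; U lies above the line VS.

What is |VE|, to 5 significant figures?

57.678

Checks: |AE| = 11.60 ✓; ∠(AE, EU) = 90.00° ✓; |EU| = 26.60 ✓; |VU| = 62.82 ✓.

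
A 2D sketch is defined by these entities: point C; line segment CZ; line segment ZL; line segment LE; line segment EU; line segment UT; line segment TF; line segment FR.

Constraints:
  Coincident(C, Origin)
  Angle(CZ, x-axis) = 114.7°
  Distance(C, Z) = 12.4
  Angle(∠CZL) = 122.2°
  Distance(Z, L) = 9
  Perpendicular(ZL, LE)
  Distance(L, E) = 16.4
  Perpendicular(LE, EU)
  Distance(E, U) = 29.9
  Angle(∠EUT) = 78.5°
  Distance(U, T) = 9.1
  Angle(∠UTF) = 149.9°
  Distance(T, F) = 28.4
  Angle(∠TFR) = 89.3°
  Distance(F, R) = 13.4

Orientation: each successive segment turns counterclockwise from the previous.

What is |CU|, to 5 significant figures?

15.465

The perpendicularity gives LE at right angles to ZL, so LE runs at -97.500°; with |LE| = 16.4, E = (-16.245, -3.8195). LE ⟂ EU, so EU runs at -7.5000°; with |EU| = 29.9, U = (13.399, -7.7222). Then |CU| = |U − C| = 15.465.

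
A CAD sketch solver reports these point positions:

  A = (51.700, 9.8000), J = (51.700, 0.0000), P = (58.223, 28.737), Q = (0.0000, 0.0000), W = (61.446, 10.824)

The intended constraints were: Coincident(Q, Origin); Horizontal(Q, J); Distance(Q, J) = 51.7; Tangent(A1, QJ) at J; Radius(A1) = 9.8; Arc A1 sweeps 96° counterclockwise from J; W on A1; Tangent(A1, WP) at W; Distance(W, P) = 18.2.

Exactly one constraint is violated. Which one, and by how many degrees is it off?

Tangent(A1, WP) at W — off by 4.20°.

Q = (0.00, 0.00) ✓; Q.y = 0.00, J.y = 0.00 ✓; |QJ| = 51.70 ✓; ∠(AJ, JQ) = 90.00° ✓; |AJ| = 9.800 ✓; bearing(A→W) − bearing(A→J) = 96.00° ✓; |AW| = 9.800 ✓; ∠(AW, WP) = 85.80° ✗; |WP| = 18.20 ✓.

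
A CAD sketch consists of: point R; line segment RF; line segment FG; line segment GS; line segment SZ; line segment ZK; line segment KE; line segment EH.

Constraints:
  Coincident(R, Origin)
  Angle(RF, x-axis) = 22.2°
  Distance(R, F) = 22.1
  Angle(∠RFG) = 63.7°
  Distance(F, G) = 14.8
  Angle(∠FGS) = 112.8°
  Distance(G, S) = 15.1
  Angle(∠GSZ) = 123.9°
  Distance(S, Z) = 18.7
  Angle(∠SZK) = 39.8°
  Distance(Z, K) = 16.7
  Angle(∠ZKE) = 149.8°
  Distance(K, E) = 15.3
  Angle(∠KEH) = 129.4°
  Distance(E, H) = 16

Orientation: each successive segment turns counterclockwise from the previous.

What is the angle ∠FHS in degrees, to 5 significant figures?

53.890°

∠ZKE = 149.8° gives KE at 72.200° from the x-axis; with |KE| = 15.3, E = (10.191, 18.842). ∠KEH = 129.4° gives EH at 122.80° from the x-axis; with |EH| = 16.0, H = (1.5241, 32.291). Then cos ∠FHS = HF·HS / (|HF||HS|), giving 53.890°.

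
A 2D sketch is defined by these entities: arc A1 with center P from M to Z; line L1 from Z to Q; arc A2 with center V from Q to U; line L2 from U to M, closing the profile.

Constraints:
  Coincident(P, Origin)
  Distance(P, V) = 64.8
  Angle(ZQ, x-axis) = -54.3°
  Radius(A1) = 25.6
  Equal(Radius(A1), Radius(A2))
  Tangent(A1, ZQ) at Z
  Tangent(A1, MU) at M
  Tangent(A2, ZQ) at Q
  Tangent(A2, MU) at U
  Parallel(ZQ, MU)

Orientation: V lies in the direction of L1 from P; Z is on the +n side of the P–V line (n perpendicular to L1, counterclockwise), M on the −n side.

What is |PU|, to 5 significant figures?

69.674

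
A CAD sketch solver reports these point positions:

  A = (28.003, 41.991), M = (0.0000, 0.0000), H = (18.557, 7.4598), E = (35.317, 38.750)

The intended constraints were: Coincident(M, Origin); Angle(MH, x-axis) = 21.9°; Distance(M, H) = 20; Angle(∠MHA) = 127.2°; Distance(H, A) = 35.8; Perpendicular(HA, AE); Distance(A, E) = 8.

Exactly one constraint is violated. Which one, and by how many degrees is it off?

Perpendicular(HA, AE) — off by 8.60°.

M = (0.00, 0.00) ✓; MH at 21.90° ✓; |MH| = 20.00 ✓; ∠MHA = 127.2° ✓; |HA| = 35.80 ✓; ∠(HA, AE) = 98.60° ✗; |AE| = 8.000 ✓.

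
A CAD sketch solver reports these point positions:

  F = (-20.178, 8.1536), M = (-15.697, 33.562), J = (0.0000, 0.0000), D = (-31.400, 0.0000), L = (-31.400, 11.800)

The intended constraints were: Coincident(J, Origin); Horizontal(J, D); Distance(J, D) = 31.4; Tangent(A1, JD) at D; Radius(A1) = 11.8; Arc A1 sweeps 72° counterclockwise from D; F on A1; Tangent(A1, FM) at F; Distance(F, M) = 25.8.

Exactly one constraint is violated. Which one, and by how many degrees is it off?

Tangent(A1, FM) at F — off by 8.00°.

J = (0.00, 0.00) ✓; J.y = 0.00, D.y = 0.00 ✓; |JD| = 31.40 ✓; ∠(LD, DJ) = 90.00° ✓; |LD| = 11.80 ✓; bearing(L→F) − bearing(L→D) = 72.00° ✓; |LF| = 11.80 ✓; ∠(LF, FM) = 82.00° ✗; |FM| = 25.80 ✓.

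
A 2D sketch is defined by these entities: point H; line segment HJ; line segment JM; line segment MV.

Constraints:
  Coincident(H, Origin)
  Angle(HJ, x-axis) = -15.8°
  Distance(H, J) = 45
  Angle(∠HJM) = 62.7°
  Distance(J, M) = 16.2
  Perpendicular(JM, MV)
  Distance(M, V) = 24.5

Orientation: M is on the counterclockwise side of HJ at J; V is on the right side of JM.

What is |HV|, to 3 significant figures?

64.6

H is at the origin; HJ runs at -15.8° with length 45.0, so J = 45.0·(cos -15.8°, sin -15.8°) = (43.3, -12.3). ∠HJM = 62.7°, so JM runs at -15.8° + (180° − 62.7°) = 102° from the x-axis; with |JM| = 16.2, M = J + 16.2·(cos 102°, sin 102°) = (40.1, 3.62). JM ⟂ MV; with |MV| = 24.5 on the right of JM, V = M + 24.5·(0.980, 0.199) = (64.1, 8.51). Then |HV| = |V − H| = 64.6.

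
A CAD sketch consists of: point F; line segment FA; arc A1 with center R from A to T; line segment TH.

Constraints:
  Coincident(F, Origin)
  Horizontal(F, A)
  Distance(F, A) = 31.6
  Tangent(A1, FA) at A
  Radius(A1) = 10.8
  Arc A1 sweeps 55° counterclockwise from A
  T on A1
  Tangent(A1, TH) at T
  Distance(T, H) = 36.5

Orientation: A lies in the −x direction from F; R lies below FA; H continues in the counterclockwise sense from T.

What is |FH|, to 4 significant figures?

70.42

On A1, A sits at bearing 90° from R; a 55° counterclockwise sweep puts T at bearing 145°, so T = R + 10.8·(cos 145°, sin 145°) = (-40.45, -4.605). A1 meets TH tangentially, so RT is at right angles to TH, so TH runs along (−sin 145°, cos 145°); with |TH| = 36.5, H = (-61.38, -34.50). Then |FH| = |H − F| = 70.42.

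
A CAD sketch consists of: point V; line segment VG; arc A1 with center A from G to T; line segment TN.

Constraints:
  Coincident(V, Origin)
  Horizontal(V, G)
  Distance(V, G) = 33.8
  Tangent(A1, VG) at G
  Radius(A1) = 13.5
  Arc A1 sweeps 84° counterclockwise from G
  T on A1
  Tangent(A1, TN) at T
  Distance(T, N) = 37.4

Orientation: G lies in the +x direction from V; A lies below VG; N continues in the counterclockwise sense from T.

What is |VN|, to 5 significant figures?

51.961

On A1, G sits at bearing 90° from A; an 84° counterclockwise sweep puts T at bearing 174°, so T = A + 13.5·(cos 174°, sin 174°) = (20.374, -12.089). A1 meets TN tangentially, so AT is at right angles to TN, so TN runs along (−sin 174°, cos 174°); with |TN| = 37.4, N = (16.465, -49.284). Then |VN| = |N − V| = 51.961.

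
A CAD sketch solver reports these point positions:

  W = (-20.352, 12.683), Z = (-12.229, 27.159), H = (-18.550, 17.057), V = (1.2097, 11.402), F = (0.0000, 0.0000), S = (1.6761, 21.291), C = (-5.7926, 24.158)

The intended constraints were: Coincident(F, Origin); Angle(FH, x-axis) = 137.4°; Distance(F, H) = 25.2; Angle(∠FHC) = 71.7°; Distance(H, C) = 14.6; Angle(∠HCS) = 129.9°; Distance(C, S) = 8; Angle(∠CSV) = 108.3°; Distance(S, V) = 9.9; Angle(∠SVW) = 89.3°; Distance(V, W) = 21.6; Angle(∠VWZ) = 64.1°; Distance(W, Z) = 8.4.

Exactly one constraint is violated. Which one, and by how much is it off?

Distance(W, Z) = 8.4 — off by 8.20.

F = (0.00, 0.00) ✓; FH at 137.4° ✓; |FH| = 25.20 ✓; ∠FHC = 71.70° ✓; |HC| = 14.60 ✓; ∠HCS = 129.9° ✓; |CS| = 8.000 ✓; ∠CSV = 108.3° ✓; |SV| = 9.900 ✓; ∠SVW = 89.30° ✓; |VW| = 21.60 ✓; ∠VWZ = 64.10° ✓; |WZ| = 16.60 ✗.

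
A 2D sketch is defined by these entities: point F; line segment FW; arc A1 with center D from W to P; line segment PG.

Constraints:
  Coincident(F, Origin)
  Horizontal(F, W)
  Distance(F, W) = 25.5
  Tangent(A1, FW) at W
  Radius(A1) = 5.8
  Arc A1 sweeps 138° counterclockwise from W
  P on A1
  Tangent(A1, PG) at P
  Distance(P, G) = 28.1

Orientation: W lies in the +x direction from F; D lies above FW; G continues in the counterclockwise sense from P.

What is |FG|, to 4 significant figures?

30.14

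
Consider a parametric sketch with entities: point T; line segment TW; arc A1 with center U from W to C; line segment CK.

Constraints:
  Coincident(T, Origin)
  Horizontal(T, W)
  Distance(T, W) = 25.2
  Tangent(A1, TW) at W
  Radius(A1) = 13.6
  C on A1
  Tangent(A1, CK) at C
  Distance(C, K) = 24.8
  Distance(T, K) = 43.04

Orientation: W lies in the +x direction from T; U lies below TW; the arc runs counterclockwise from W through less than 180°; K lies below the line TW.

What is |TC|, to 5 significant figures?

19.566

Checks: T = (0.00, 0.00) ✓; |UC| = 13.60 ✓; ∠(UC, CK) = 90.00° ✓; |CK| = 24.80 ✓; |TK| = 43.04 ✓.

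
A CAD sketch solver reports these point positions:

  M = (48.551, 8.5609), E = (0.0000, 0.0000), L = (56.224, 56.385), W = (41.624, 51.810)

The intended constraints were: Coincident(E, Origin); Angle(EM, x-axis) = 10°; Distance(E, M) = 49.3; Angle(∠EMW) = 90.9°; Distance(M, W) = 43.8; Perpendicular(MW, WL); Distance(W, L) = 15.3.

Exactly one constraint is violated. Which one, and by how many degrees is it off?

Perpendicular(MW, WL) — off by 8.30°.

E = (0.00, 0.00) ✓; EM at 10.00° ✓; |EM| = 49.30 ✓; ∠EMW = 90.90° ✓; |MW| = 43.80 ✓; ∠(MW, WL) = 81.70° ✗; |WL| = 15.30 ✓.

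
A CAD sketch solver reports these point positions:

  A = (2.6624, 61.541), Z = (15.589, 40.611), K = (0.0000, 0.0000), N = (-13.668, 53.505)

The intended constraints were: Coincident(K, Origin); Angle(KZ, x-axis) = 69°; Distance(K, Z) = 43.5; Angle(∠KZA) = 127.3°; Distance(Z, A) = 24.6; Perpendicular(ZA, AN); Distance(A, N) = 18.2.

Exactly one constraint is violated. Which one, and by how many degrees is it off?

Perpendicular(ZA, AN) — off by 5.50°.

K = (0.00, 0.00) ✓; KZ at 69.00° ✓; |KZ| = 43.50 ✓; ∠KZA = 127.3° ✓; |ZA| = 24.60 ✓; ∠(ZA, AN) = 84.50° ✗; |AN| = 18.20 ✓.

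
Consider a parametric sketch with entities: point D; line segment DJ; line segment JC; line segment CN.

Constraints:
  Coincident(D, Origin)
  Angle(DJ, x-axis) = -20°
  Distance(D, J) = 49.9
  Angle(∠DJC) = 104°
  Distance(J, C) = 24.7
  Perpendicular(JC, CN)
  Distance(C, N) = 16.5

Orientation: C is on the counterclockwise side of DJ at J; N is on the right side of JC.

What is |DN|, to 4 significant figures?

74.61

∠DJC = 104.0°, so JC runs at -20.0° + (180° − 104.0°) = 56.00° from the x-axis; with |JC| = 24.7, C = J + 24.7·(cos 56.00°, sin 56.00°) = (60.70, 3.410). JC ⟂ CN; with |CN| = 16.5 on the right of JC, N = C + 16.5·(0.8290, -0.5592) = (74.38, -5.816). Then |DN| = |N − D| = 74.61.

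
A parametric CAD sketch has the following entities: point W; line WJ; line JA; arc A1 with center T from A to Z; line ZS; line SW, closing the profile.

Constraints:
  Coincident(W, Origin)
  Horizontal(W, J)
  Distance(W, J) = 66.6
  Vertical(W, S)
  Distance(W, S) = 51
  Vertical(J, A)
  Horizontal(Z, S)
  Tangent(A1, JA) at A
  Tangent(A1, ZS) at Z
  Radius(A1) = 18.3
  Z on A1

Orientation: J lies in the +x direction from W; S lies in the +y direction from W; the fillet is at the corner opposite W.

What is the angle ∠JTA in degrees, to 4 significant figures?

60.77°

The virtual corner opposite W is at (66.60, 51.00). The tangent condition forces TA to be normal to JA and A1 meets ZS tangentially, so TZ is at right angles to ZS, with radius 18.3, so the center T sits 18.3 in from both sides at T = (48.30, 32.70). That places the tangent points at A = (66.60, 32.70) on JA and Z = (48.30, 51.00) on ZS. Then cos ∠JTA = TJ·TA / (|TJ||TA|), giving 60.77°.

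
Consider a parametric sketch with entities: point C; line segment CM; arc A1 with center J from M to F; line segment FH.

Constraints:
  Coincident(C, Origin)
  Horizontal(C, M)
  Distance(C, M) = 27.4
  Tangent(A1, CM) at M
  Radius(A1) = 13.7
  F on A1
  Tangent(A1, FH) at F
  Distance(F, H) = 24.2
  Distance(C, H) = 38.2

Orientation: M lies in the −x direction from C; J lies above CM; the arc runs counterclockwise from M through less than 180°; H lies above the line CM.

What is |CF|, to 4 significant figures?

18.51

Checks: C.y = 0.00, M.y = 0.00 ✓; |JF| = 13.70 ✓; ∠(JF, FH) = 90.00° ✓; |FH| = 24.20 ✓; |CH| = 38.20 ✓.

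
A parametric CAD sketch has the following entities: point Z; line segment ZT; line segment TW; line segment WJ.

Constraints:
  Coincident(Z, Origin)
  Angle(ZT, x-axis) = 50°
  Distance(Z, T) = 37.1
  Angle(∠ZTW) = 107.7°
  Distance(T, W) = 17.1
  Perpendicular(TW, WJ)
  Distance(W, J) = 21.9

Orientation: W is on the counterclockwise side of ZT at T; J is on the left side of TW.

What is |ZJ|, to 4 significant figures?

31.40

∠ZTW = 107.7°, so TW runs at 50.0° + (180° − 107.7°) = 122.3° from the x-axis; with |TW| = 17.1, W = T + 17.1·(cos 122.3°, sin 122.3°) = (14.71, 42.87). TW is perpendicular to WJ; with |WJ| = 21.9 on the left of TW, J = W + 21.9·(-0.8453, -0.5344) = (-3.801, 31.17). Then |ZJ| = |J − Z| = 31.40.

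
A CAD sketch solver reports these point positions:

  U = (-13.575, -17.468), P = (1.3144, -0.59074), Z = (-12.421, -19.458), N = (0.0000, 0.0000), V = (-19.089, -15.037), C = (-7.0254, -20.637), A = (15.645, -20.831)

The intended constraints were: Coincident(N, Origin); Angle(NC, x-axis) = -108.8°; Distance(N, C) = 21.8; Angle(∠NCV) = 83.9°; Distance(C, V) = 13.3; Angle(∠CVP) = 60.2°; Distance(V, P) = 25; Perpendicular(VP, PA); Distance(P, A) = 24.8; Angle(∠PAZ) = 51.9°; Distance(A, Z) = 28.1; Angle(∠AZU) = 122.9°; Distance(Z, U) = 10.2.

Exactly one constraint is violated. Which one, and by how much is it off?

Distance(Z, U) = 10.2 — off by 7.90.

N = (0.00, 0.00) ✓; NC at -108.8° ✓; |NC| = 21.80 ✓; ∠NCV = 83.90° ✓; |CV| = 13.30 ✓; ∠CVP = 60.20° ✓; |VP| = 25.00 ✓; ∠(VP, PA) = 90.00° ✓; |PA| = 24.80 ✓; ∠PAZ = 51.90° ✓; |AZ| = 28.10 ✓; ∠AZU = 122.9° ✓; |ZU| = 2.300 ✗.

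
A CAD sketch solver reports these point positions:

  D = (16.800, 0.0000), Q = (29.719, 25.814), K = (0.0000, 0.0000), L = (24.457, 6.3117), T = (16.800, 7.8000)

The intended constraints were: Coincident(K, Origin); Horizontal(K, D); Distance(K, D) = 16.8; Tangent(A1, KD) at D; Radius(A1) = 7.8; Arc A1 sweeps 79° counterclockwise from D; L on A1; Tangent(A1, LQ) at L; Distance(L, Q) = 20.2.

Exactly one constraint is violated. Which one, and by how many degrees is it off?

Tangent(A1, LQ) at L — off by 4.10°.

K = (0.00, 0.00) ✓; K.y = 0.00, D.y = 0.00 ✓; |KD| = 16.80 ✓; ∠(TD, DK) = 90.00° ✓; |TD| = 7.800 ✓; bearing(T→L) − bearing(T→D) = 79.00° ✓; |TL| = 7.800 ✓; ∠(TL, LQ) = 94.10° ✗; |LQ| = 20.20 ✓.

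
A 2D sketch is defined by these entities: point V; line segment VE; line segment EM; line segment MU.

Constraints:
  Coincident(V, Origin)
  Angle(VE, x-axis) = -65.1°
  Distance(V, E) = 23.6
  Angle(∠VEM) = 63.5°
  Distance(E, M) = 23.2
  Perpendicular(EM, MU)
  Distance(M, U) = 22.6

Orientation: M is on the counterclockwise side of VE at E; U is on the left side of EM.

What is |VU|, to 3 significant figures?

12.8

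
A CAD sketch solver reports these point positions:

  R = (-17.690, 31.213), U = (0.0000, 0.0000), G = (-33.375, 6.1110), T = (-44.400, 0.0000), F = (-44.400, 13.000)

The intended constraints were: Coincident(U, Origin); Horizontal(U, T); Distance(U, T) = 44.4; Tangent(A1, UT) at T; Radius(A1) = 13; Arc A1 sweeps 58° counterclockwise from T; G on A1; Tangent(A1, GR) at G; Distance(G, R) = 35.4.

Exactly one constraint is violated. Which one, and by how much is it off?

Distance(G, R) = 35.4 — off by 5.80.

U = (0.00, 0.00) ✓; U.y = 0.00, T.y = 0.00 ✓; |UT| = 44.40 ✓; ∠(FT, TU) = 90.00° ✓; |FT| = 13.00 ✓; bearing(F→G) − bearing(F→T) = 58.00° ✓; |FG| = 13.00 ✓; ∠(FG, GR) = 90.00° ✓; |GR| = 29.60 ✗.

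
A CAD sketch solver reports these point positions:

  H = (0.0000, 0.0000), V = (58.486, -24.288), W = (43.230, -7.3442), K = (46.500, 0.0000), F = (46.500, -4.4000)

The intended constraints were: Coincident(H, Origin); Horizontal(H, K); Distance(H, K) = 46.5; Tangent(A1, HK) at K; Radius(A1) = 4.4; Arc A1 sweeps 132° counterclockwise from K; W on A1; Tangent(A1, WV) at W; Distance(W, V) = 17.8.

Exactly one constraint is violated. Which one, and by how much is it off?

Distance(W, V) = 17.8 — off by 5.00.

H = (0.00, 0.00) ✓; H.y = 0.00, K.y = 0.00 ✓; |HK| = 46.50 ✓; ∠(FK, KH) = 90.00° ✓; |FK| = 4.400 ✓; bearing(F→W) − bearing(F→K) = 132.0° ✓; |FW| = 4.400 ✓; ∠(FW, WV) = 90.00° ✓; |WV| = 22.80 ✗.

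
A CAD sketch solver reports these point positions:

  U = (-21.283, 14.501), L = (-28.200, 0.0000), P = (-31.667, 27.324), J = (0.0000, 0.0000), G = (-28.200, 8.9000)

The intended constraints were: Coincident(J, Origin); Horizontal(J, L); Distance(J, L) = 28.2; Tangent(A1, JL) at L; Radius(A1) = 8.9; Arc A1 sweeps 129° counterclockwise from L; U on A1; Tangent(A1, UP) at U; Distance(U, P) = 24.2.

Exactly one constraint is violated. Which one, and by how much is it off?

Distance(U, P) = 24.2 — off by 7.70.

J = (0.00, 0.00) ✓; J.y = 0.00, L.y = 0.00 ✓; |JL| = 28.20 ✓; ∠(GL, LJ) = 90.00° ✓; |GL| = 8.900 ✓; bearing(G→U) − bearing(G→L) = 129.0° ✓; |GU| = 8.900 ✓; ∠(GU, UP) = 90.00° ✓; |UP| = 16.50 ✗.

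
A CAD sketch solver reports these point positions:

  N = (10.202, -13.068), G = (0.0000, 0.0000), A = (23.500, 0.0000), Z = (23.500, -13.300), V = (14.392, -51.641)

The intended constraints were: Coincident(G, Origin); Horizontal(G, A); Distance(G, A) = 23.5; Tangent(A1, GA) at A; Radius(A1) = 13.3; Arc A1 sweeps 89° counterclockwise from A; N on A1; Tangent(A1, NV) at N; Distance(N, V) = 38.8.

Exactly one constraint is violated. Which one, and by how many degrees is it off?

Tangent(A1, NV) at N — off by 7.20°.

G = (0.00, 0.00) ✓; G.y = 0.00, A.y = 0.00 ✓; |GA| = 23.50 ✓; ∠(ZA, AG) = 90.00° ✓; |ZA| = 13.30 ✓; bearing(Z→N) − bearing(Z→A) = 89.00° ✓; |ZN| = 13.30 ✓; ∠(ZN, NV) = 82.80° ✗; |NV| = 38.80 ✓.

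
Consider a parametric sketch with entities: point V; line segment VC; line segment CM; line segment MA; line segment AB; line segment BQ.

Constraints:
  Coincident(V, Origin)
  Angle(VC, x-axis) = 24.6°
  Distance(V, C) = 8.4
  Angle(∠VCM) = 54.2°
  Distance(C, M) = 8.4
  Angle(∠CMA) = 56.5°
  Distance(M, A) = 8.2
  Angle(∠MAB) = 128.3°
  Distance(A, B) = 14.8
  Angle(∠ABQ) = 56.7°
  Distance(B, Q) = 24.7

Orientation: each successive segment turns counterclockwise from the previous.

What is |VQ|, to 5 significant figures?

20.831

V is at the origin; VC runs at 24.6° with length 8.4, so C = (7.6376, 3.4968). ∠VCM = 54.2° gives CM at 150.40° from the x-axis; with |CM| = 8.4, M = (0.33383, 7.6459). ∠CMA = 56.5° gives MA at -86.100° from the x-axis; with |MA| = 8.2, A = (0.89155, -0.53514). ∠MAB = 128.3° gives AB at -34.400° from the x-axis; with |AB| = 14.8, B = (13.103, -8.8967). ∠ABQ = 56.7° gives BQ at 88.900° from the x-axis; with |BQ| = 24.7, Q = (13.577, 15.799). Then |VQ| = |Q − V| = 20.831.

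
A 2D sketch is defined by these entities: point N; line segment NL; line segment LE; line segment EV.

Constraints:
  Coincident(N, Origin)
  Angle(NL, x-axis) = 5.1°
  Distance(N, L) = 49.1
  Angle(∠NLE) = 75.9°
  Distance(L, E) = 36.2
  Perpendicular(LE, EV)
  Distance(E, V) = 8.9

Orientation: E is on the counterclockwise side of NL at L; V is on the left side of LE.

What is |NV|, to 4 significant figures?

45.68

N is at the origin; NL runs at 5.1° with length 49.1, so L = 49.1·(cos 5.1°, sin 5.1°) = (48.91, 4.365). ∠NLE = 75.9°, so LE runs at 5.1° + (180° − 75.9°) = 109.2° from the x-axis; with |LE| = 36.2, E = L + 36.2·(cos 109.2°, sin 109.2°) = (37.00, 38.55). The perpendicularity gives EV at right angles to LE; with |EV| = 8.9 on the left of LE, V = E + 8.9·(-0.9444, -0.3289) = (28.60, 35.62). Then |NV| = |V − N| = 45.68.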